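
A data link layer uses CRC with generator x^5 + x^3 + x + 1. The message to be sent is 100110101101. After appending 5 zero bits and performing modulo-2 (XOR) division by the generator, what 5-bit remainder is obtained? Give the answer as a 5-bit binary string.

10110

Append 5 zeros: 10011010110100000. Divide by 101011 (XOR where the leading bit is 1):
  pos 0: 100110 XOR 101011 = 001101
  pos 2: 110110 XOR 101011 = 011101
  pos 3: 111011 XOR 101011 = 010000
  pos 4: 100001 XOR 101011 = 001010
  pos 6: 101001 XOR 101011 = 000010
  pos 10: 100000 XOR 101011 = 001011
Remainder (last 5 bits) = 10110. This is the CRC / FCS.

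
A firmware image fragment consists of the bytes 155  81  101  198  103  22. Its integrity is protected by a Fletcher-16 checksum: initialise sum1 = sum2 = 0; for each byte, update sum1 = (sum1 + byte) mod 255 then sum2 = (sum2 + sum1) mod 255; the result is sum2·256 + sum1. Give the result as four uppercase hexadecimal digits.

Running sums (mod 255):
  after byte 0 (155): sum1=155, sum2=155
  after byte 1 (81): sum1=236, sum2=136
  after byte 2 (101): sum1=82, sum2=218
  after byte 3 (198): sum1=25, sum2=243
  after byte 4 (103): sum1=128, sum2=116
  after byte 5 (22): sum1=150, sum2=11
Checksum = sum2·256 + sum1 = 11·256 + 150 = 2966 = 0x0B96.

0B96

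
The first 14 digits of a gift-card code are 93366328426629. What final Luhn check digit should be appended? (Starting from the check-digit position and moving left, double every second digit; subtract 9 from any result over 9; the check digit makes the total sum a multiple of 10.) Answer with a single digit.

0

Partial digits right→left: 9 2 6 6 2 4 8 2 3 6 6 3 3 9
Double every second digit counting from the check-digit position (so the 1st, 3rd, 5th, ... of the partial from the right).
  doubled (with −9 where >9): 9 3 4 7 6 3 6 → sum 38
  kept as-is: 2 6 4 2 6 3 9 → sum 32
Total = 38 + 32 = 70.
Check digit = (10 − (70 mod 10)) mod 10 = 0.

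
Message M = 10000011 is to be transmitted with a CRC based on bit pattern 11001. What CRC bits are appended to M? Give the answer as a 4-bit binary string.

Append 4 zeros: 100000110000. Divide by 11001 (XOR where the leading bit is 1):
  pos 0: 10000 XOR 11001 = 01001
  pos 1: 10010 XOR 11001 = 01011
  pos 2: 10111 XOR 11001 = 01110
  pos 3: 11101 XOR 11001 = 00100
  pos 5: 10000 XOR 11001 = 01001
  pos 6: 10010 XOR 11001 = 01011
  pos 7: 10110 XOR 11001 = 01111
Remainder (last 4 bits) = 1111. This is the CRC / FCS.

1111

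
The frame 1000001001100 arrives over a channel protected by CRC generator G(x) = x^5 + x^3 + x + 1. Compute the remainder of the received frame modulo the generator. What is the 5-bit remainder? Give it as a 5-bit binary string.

Modulo-2 division of 1000001001100 by 101011:
  pos 0: 100000 XOR 101011 = 001011
  pos 2: 101110 XOR 101011 = 000101
  pos 5: 101011 XOR 101011 = 000000
Remainder = 00000 (zero — the frame passes the CRC check).

00000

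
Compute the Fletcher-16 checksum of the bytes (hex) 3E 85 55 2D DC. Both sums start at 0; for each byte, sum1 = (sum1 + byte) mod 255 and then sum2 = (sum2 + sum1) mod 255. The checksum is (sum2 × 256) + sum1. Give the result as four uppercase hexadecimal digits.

Running sums (mod 255):
  after byte 0 (3E): sum1=62, sum2=62
  after byte 1 (85): sum1=195, sum2=2
  after byte 2 (55): sum1=25, sum2=27
  after byte 3 (2D): sum1=70, sum2=97
  after byte 4 (DC): sum1=35, sum2=132
Checksum = sum2·256 + sum1 = 132·256 + 35 = 33827 = 0x8423.

8423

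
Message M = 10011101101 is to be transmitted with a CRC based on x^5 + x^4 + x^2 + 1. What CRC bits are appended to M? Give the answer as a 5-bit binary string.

Append 5 zeros: 1001110110100000. Divide by 110101 (XOR where the leading bit is 1):
  pos 0: 100111 XOR 110101 = 010010
  pos 1: 100100 XOR 110101 = 010001
  pos 2: 100011 XOR 110101 = 010110
  pos 3: 101101 XOR 110101 = 011000
  pos 4: 110000 XOR 110101 = 000101
  pos 7: 101100 XOR 110101 = 011001
  pos 8: 110010 XOR 110101 = 000111
Remainder (last 5 bits) = 11100. This is the CRC / FCS.

11100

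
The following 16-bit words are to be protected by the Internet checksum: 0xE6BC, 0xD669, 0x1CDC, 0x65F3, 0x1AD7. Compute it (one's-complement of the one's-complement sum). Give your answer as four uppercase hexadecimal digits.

A532

One's-complement addition (fold any carry out of bit 15 back into bit 0):
  0xE6BC + 0xD669 = 0x1BD25 → wrap carry → 0xBD26
  0xBD26 + 0x1CDC = 0x0DA02
  0xDA02 + 0x65F3 = 0x13FF5 → wrap carry → 0x3FF6
  0x3FF6 + 0x1AD7 = 0x05ACD
One's-complement sum = 0x5ACD.
Checksum = ~0x5ACD & 0xFFFF = 0xA532.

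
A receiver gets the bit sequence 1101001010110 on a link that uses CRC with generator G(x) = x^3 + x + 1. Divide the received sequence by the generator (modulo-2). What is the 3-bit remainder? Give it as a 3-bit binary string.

000

Modulo-2 division of 1101001010110 by 1011:
  pos 0: 1101 XOR 1011 = 0110
  pos 1: 1100 XOR 1011 = 0111
  pos 2: 1110 XOR 1011 = 0101
  pos 3: 1011 XOR 1011 = 0000
  pos 8: 1011 XOR 1011 = 0000
Remainder = 000 (zero — the frame passes the CRC check).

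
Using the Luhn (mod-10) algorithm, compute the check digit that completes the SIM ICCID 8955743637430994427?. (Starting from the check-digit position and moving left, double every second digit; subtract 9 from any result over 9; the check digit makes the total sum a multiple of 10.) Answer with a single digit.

6

Partial digits right→left: 7 2 4 4 9 9 0 3 4 7 3 6 3 4 7 5 5 9 8
Double every second digit counting from the check-digit position (so the 1st, 3rd, 5th, ... of the partial from the right).
  doubled (with −9 where >9): 5 8 9 0 8 6 6 5 1 7 → sum 55
  kept as-is: 2 4 9 3 7 6 4 5 9 → sum 49
Total = 55 + 49 = 104.
Check digit = (10 − (104 mod 10)) mod 10 = 6.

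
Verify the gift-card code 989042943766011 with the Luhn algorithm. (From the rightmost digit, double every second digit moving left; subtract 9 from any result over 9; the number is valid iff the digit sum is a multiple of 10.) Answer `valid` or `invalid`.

valid

From the right, keep odd positions and double even positions (subtract 9 from any doubled value over 9):
  doubled (positions 2,4,...): 2 3 5 8 4 0 7 → sum 29
  kept (positions 1,3,...): 1 0 6 3 9 4 9 9 → sum 41
Total = 70.
70 mod 10 = 0, so the number is valid.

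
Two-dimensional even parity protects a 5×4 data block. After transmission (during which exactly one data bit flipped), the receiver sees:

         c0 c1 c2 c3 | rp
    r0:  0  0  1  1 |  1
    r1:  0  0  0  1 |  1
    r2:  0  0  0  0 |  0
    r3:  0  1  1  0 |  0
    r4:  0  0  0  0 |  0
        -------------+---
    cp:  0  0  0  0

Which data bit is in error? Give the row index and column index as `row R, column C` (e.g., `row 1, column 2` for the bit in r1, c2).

Recompute each row's even parity and compare to rp:
  r0: data parity 0, sent rp 1 → mismatch
  r1: data parity 1, sent rp 1 → ok
  r2: data parity 0, sent rp 0 → ok
  r3: data parity 0, sent rp 0 → ok
  r4: data parity 0, sent rp 0 → ok
Recompute each column's even parity and compare to cp:
  c0: data parity 0, sent cp 0 → ok
  c1: data parity 1, sent cp 0 → mismatch
  c2: data parity 0, sent cp 0 → ok
  c3: data parity 0, sent cp 0 → ok
Exactly one row (r0) and one column (c1) fail → the flipped bit is at their intersection.

row 0, column 1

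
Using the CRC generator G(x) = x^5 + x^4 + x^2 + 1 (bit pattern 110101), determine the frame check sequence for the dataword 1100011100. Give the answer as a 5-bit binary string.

Append 5 zeros: 110001110000000. Divide by 110101 (XOR where the leading bit is 1):
  pos 0: 110001 XOR 110101 = 000100
  pos 3: 100110 XOR 110101 = 010011
  pos 4: 100110 XOR 110101 = 010011
  pos 5: 100110 XOR 110101 = 010011
  pos 6: 100110 XOR 110101 = 010011
  pos 7: 100110 XOR 110101 = 010011
  pos 8: 100110 XOR 110101 = 010011
  pos 9: 100110 XOR 110101 = 010011
Remainder (last 5 bits) = 10011. This is the CRC / FCS.

10011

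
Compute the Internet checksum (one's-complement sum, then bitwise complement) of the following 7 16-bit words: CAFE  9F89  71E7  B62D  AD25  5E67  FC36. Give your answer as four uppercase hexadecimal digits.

659E

One's-complement addition (fold any carry out of bit 15 back into bit 0):
  0xCAFE + 0x9F89 = 0x16A87 → wrap carry → 0x6A88
  0x6A88 + 0x71E7 = 0x0DC6F
  0xDC6F + 0xB62D = 0x1929C → wrap carry → 0x929D
  0x929D + 0xAD25 = 0x13FC2 → wrap carry → 0x3FC3
  0x3FC3 + 0x5E67 = 0x09E2A
  0x9E2A + 0xFC36 = 0x19A60 → wrap carry → 0x9A61
One's-complement sum = 0x9A61.
Checksum = ~0x9A61 & 0xFFFF = 0x659E.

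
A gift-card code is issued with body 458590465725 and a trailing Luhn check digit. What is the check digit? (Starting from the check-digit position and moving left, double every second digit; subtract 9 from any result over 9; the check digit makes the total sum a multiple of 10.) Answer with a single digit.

Partial digits right→left: 5 2 7 5 6 4 0 9 5 8 5 4
Double every second digit counting from the check-digit position (so the 1st, 3rd, 5th, ... of the partial from the right).
  doubled (with −9 where >9): 1 5 3 0 1 1 → sum 11
  kept as-is: 2 5 4 9 8 4 → sum 32
Total = 11 + 32 = 43.
Check digit = (10 − (43 mod 10)) mod 10 = 7.

7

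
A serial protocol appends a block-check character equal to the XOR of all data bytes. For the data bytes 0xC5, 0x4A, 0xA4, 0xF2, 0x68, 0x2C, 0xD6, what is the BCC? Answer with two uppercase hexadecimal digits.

4B

XOR the bytes together:
  start with 0xC5
  0xC5 ⊕ 0x4A = 0x8F
  0x8F ⊕ 0xA4 = 0x2B
  0x2B ⊕ 0xF2 = 0xD9
  0xD9 ⊕ 0x68 = 0xB1
  0xB1 ⊕ 0x2C = 0x9D
  0x9D ⊕ 0xD6 = 0x4B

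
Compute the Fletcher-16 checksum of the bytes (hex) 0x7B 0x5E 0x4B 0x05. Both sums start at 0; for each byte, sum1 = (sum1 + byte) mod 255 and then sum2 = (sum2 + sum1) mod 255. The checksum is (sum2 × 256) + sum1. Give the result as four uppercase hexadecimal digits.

Running sums (mod 255):
  after byte 0 (0x7B): sum1=123, sum2=123
  after byte 1 (0x5E): sum1=217, sum2=85
  after byte 2 (0x4B): sum1=37, sum2=122
  after byte 3 (0x05): sum1=42, sum2=164
Checksum = sum2·256 + sum1 = 164·256 + 42 = 42026 = 0xA42A.

A42A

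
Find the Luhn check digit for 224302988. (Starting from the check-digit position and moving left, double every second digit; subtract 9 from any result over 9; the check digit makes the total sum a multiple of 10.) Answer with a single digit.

7

Partial digits right→left: 8 8 9 2 0 3 4 2 2
Double every second digit counting from the check-digit position (so the 1st, 3rd, 5th, ... of the partial from the right).
  doubled (with −9 where >9): 7 9 0 8 4 → sum 28
  kept as-is: 8 2 3 2 → sum 15
Total = 28 + 15 = 43.
Check digit = (10 − (43 mod 10)) mod 10 = 7.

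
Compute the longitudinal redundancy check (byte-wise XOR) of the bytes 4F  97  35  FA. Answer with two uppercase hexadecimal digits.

XOR the bytes together:
  start with 0x4F
  0x4F ⊕ 0x97 = 0xD8
  0xD8 ⊕ 0x35 = 0xED
  0xED ⊕ 0xFA = 0x17

17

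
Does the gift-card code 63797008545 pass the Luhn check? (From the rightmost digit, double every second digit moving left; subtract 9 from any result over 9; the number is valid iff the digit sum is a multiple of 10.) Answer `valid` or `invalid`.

valid

From the right, keep odd positions and double even positions (subtract 9 from any doubled value over 9):
  doubled (positions 2,4,...): 8 7 0 9 6 → sum 30
  kept (positions 1,3,...): 5 5 0 7 7 6 → sum 30
Total = 60.
60 mod 10 = 0, so the number is valid.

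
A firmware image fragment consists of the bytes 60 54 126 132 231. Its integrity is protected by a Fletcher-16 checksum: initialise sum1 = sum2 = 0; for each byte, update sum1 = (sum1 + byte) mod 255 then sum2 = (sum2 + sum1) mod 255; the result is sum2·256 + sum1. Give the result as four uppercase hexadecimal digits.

Running sums (mod 255):
  after byte 0 (60): sum1=60, sum2=60
  after byte 1 (54): sum1=114, sum2=174
  after byte 2 (126): sum1=240, sum2=159
  after byte 3 (132): sum1=117, sum2=21
  after byte 4 (231): sum1=93, sum2=114
Checksum = sum2·256 + sum1 = 114·256 + 93 = 29277 = 0x725D.

725D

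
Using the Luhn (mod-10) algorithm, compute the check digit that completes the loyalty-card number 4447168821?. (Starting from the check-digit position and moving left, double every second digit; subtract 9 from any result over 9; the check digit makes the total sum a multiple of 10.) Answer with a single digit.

6

Partial digits right→left: 1 2 8 8 6 1 7 4 4 4
Double every second digit counting from the check-digit position (so the 1st, 3rd, 5th, ... of the partial from the right).
  doubled (with −9 where >9): 2 7 3 5 8 → sum 25
  kept as-is: 2 8 1 4 4 → sum 19
Total = 25 + 19 = 44.
Check digit = (10 − (44 mod 10)) mod 10 = 6.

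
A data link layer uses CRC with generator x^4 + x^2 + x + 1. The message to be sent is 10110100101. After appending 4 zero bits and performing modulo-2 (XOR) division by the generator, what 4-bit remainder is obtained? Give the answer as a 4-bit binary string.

Append 4 zeros: 101101001010000. Divide by 10111 (XOR where the leading bit is 1):
  pos 0: 10110 XOR 10111 = 00001
  pos 4: 11001 XOR 10111 = 01110
  pos 5: 11100 XOR 10111 = 01011
  pos 6: 10111 XOR 10111 = 00000
Remainder (last 4 bits) = 0000. This is the CRC / FCS.

0000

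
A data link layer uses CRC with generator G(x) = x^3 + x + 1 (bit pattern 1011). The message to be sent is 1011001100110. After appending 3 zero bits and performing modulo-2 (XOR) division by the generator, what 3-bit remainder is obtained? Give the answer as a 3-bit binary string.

111

Append 3 zeros: 1011001100110000. Divide by 1011 (XOR where the leading bit is 1):
  pos 0: 1011 XOR 1011 = 0000
  pos 6: 1100 XOR 1011 = 0111
  pos 7: 1111 XOR 1011 = 0100
  pos 8: 1001 XOR 1011 = 0010
  pos 10: 1000 XOR 1011 = 0011
  pos 12: 1100 XOR 1011 = 0111
Remainder (last 3 bits) = 111. This is the CRC / FCS.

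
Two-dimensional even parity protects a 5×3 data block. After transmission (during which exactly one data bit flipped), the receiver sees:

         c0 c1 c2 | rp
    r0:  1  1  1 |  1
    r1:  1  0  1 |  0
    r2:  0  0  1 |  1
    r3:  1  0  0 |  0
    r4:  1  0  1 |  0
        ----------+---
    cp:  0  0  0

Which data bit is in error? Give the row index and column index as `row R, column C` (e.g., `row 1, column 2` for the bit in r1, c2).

row 3, column 1

Recompute each row's even parity and compare to rp:
  r0: data parity 1, sent rp 1 → ok
  r1: data parity 0, sent rp 0 → ok
  r2: data parity 1, sent rp 1 → ok
  r3: data parity 1, sent rp 0 → mismatch
  r4: data parity 0, sent rp 0 → ok
Recompute each column's even parity and compare to cp:
  c0: data parity 0, sent cp 0 → ok
  c1: data parity 1, sent cp 0 → mismatch
  c2: data parity 0, sent cp 0 → ok
Exactly one row (r3) and one column (c1) fail → the flipped bit is at their intersection.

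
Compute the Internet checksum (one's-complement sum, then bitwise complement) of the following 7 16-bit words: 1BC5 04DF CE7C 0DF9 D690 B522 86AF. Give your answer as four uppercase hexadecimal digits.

F082

One's-complement addition (fold any carry out of bit 15 back into bit 0):
  0x1BC5 + 0x04DF = 0x020A4
  0x20A4 + 0xCE7C = 0x0EF20
  0xEF20 + 0x0DF9 = 0x0FD19
  0xFD19 + 0xD690 = 0x1D3A9 → wrap carry → 0xD3AA
  0xD3AA + 0xB522 = 0x188CC → wrap carry → 0x88CD
  0x88CD + 0x86AF = 0x10F7C → wrap carry → 0x0F7D
One's-complement sum = 0x0F7D.
Checksum = ~0x0F7D & 0xFFFF = 0xF082.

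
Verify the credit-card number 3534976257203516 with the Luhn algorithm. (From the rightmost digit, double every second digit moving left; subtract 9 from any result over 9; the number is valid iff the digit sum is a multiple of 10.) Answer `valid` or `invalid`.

invalid

From the right, keep odd positions and double even positions (subtract 9 from any doubled value over 9):
  doubled (positions 2,4,...): 2 6 4 1 3 9 6 6 → sum 37
  kept (positions 1,3,...): 6 5 0 7 2 7 4 5 → sum 36
Total = 73.
73 mod 10 = 3, so the number is invalid.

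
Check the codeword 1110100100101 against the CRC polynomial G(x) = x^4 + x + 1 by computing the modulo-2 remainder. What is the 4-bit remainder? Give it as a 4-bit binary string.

0000

Modulo-2 division of 1110100100101 by 10011:
  pos 0: 11101 XOR 10011 = 01110
  pos 1: 11100 XOR 10011 = 01111
  pos 2: 11110 XOR 10011 = 01101
  pos 3: 11011 XOR 10011 = 01000
  pos 4: 10000 XOR 10011 = 00011
  pos 7: 11010 XOR 10011 = 01001
  pos 8: 10011 XOR 10011 = 00000
Remainder = 0000 (zero — the frame passes the CRC check).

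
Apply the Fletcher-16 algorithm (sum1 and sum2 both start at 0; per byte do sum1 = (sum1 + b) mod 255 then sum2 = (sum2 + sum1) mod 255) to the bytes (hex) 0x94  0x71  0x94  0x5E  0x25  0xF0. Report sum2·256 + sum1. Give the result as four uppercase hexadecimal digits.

Running sums (mod 255):
  after byte 0 (0x94): sum1=148, sum2=148
  after byte 1 (0x71): sum1=6, sum2=154
  after byte 2 (0x94): sum1=154, sum2=53
  after byte 3 (0x5E): sum1=248, sum2=46
  after byte 4 (0x25): sum1=30, sum2=76
  after byte 5 (0xF0): sum1=15, sum2=91
Checksum = sum2·256 + sum1 = 91·256 + 15 = 23311 = 0x5B0F.

5B0F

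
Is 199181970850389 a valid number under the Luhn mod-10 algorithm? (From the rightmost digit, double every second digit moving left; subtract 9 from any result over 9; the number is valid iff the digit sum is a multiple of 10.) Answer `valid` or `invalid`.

From the right, keep odd positions and double even positions (subtract 9 from any doubled value over 9):
  doubled (positions 2,4,...): 7 0 7 5 2 2 9 → sum 32
  kept (positions 1,3,...): 9 3 5 0 9 8 9 1 → sum 44
Total = 76.
76 mod 10 = 6, so the number is invalid.

invalid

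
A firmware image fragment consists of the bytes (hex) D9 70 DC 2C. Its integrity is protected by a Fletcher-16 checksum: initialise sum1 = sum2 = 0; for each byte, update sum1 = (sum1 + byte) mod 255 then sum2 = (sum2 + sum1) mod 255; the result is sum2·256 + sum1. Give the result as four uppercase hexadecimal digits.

9E53

Running sums (mod 255):
  after byte 0 (D9): sum1=217, sum2=217
  after byte 1 (70): sum1=74, sum2=36
  after byte 2 (DC): sum1=39, sum2=75
  after byte 3 (2C): sum1=83, sum2=158
Checksum = sum2·256 + sum1 = 158·256 + 83 = 40531 = 0x9E53.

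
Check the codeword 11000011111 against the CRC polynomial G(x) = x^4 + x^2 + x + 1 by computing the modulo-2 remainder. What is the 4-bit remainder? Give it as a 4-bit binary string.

Modulo-2 division of 11000011111 by 10111:
  pos 0: 11000 XOR 10111 = 01111
  pos 1: 11110 XOR 10111 = 01001
  pos 2: 10011 XOR 10111 = 00100
  pos 4: 10011 XOR 10111 = 00100
  pos 6: 10011 XOR 10111 = 00100
Remainder = 0100 (nonzero — an error is detected).

0100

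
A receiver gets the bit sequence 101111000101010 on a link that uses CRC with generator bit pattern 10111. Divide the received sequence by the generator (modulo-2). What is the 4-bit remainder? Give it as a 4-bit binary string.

Modulo-2 division of 101111000101010 by 10111:
  pos 0: 10111 XOR 10111 = 00000
  pos 5: 10001 XOR 10111 = 00110
  pos 7: 11001 XOR 10111 = 01110
  pos 8: 11100 XOR 10111 = 01011
  pos 9: 10111 XOR 10111 = 00000
Remainder = 0000 (zero — the frame passes the CRC check).

0000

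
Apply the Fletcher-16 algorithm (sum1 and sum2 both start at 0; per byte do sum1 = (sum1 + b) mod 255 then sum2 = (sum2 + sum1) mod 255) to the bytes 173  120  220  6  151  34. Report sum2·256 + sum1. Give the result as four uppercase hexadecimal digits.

43C2

Running sums (mod 255):
  after byte 0 (173): sum1=173, sum2=173
  after byte 1 (120): sum1=38, sum2=211
  after byte 2 (220): sum1=3, sum2=214
  after byte 3 (6): sum1=9, sum2=223
  after byte 4 (151): sum1=160, sum2=128
  after byte 5 (34): sum1=194, sum2=67
Checksum = sum2·256 + sum1 = 67·256 + 194 = 17346 = 0x43C2.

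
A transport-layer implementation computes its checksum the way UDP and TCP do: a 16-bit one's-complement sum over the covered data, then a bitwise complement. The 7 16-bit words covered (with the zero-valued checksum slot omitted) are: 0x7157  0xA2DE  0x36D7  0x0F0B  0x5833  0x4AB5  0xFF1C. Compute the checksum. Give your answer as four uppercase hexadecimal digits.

One's-complement addition (fold any carry out of bit 15 back into bit 0):
  0x7157 + 0xA2DE = 0x11435 → wrap carry → 0x1436
  0x1436 + 0x36D7 = 0x04B0D
  0x4B0D + 0x0F0B = 0x05A18
  0x5A18 + 0x5833 = 0x0B24B
  0xB24B + 0x4AB5 = 0x0FD00
  0xFD00 + 0xFF1C = 0x1FC1C → wrap carry → 0xFC1D
One's-complement sum = 0xFC1D.
Checksum = ~0xFC1D & 0xFFFF = 0x03E2.

03E2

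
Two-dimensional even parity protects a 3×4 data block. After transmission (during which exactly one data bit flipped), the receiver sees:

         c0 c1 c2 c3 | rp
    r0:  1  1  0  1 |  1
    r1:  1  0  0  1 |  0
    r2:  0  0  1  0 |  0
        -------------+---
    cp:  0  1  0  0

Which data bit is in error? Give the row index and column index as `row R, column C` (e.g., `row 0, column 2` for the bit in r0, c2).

row 2, column 2

Recompute each row's even parity and compare to rp:
  r0: data parity 1, sent rp 1 → ok
  r1: data parity 0, sent rp 0 → ok
  r2: data parity 1, sent rp 0 → mismatch
Recompute each column's even parity and compare to cp:
  c0: data parity 0, sent cp 0 → ok
  c1: data parity 1, sent cp 1 → ok
  c2: data parity 1, sent cp 0 → mismatch
  c3: data parity 0, sent cp 0 → ok
Exactly one row (r2) and one column (c2) fail → the flipped bit is at their intersection.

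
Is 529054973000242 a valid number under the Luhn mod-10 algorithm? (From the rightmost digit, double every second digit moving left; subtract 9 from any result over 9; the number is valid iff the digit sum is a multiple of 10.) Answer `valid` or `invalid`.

From the right, keep odd positions and double even positions (subtract 9 from any doubled value over 9):
  doubled (positions 2,4,...): 8 0 0 5 8 0 4 → sum 25
  kept (positions 1,3,...): 2 2 0 3 9 5 9 5 → sum 35
Total = 60.
60 mod 10 = 0, so the number is valid.

valid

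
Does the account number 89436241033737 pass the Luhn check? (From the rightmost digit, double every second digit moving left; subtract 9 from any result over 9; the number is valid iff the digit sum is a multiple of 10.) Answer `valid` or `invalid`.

From the right, keep odd positions and double even positions (subtract 9 from any doubled value over 9):
  doubled (positions 2,4,...): 6 6 0 8 3 8 7 → sum 38
  kept (positions 1,3,...): 7 7 3 1 2 3 9 → sum 32
Total = 70.
70 mod 10 = 0, so the number is valid.

valid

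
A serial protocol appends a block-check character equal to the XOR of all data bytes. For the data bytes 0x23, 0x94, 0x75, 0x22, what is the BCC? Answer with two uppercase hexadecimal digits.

XOR the bytes together:
  start with 0x23
  0x23 ⊕ 0x94 = 0xB7
  0xB7 ⊕ 0x75 = 0xC2
  0xC2 ⊕ 0x22 = 0xE0

E0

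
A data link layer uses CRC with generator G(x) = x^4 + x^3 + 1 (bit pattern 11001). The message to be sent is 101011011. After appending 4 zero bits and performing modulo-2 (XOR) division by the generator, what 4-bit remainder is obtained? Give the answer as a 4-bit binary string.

0010

Append 4 zeros: 1010110110000. Divide by 11001 (XOR where the leading bit is 1):
  pos 0: 10101 XOR 11001 = 01100
  pos 1: 11001 XOR 11001 = 00000
  pos 7: 11000 XOR 11001 = 00001
Remainder (last 4 bits) = 0010. This is the CRC / FCS.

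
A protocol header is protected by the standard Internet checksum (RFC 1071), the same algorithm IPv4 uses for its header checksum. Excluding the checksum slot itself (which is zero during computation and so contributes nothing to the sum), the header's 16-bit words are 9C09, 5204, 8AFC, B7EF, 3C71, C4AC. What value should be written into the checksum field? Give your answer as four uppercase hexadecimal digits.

One's-complement addition (fold any carry out of bit 15 back into bit 0):
  0x9C09 + 0x5204 = 0x0EE0D
  0xEE0D + 0x8AFC = 0x17909 → wrap carry → 0x790A
  0x790A + 0xB7EF = 0x130F9 → wrap carry → 0x30FA
  0x30FA + 0x3C71 = 0x06D6B
  0x6D6B + 0xC4AC = 0x13217 → wrap carry → 0x3218
One's-complement sum = 0x3218.
Checksum = ~0x3218 & 0xFFFF = 0xCDE7.

CDE7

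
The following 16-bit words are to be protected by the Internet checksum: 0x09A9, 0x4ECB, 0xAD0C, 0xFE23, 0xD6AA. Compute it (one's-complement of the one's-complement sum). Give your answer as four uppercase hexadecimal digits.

One's-complement addition (fold any carry out of bit 15 back into bit 0):
  0x09A9 + 0x4ECB = 0x05874
  0x5874 + 0xAD0C = 0x10580 → wrap carry → 0x0581
  0x0581 + 0xFE23 = 0x103A4 → wrap carry → 0x03A5
  0x03A5 + 0xD6AA = 0x0DA4F
One's-complement sum = 0xDA4F.
Checksum = ~0xDA4F & 0xFFFF = 0x25B0.

25B0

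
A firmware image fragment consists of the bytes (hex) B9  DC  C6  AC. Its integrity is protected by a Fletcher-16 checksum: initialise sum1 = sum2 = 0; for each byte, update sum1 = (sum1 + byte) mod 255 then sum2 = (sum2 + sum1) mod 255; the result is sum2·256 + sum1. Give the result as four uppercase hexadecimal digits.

Running sums (mod 255):
  after byte 0 (B9): sum1=185, sum2=185
  after byte 1 (DC): sum1=150, sum2=80
  after byte 2 (C6): sum1=93, sum2=173
  after byte 3 (AC): sum1=10, sum2=183
Checksum = sum2·256 + sum1 = 183·256 + 10 = 46858 = 0xB70A.

B70A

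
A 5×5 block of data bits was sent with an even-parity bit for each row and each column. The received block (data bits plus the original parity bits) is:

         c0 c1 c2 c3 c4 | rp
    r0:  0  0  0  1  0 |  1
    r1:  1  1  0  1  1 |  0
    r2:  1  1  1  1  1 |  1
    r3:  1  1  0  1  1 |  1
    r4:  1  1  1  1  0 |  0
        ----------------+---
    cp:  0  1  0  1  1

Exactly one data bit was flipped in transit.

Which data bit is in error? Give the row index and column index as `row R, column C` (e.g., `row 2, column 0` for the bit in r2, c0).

row 3, column 1

Recompute each row's even parity and compare to rp:
  r0: data parity 1, sent rp 1 → ok
  r1: data parity 0, sent rp 0 → ok
  r2: data parity 1, sent rp 1 → ok
  r3: data parity 0, sent rp 1 → mismatch
  r4: data parity 0, sent rp 0 → ok
Recompute each column's even parity and compare to cp:
  c0: data parity 0, sent cp 0 → ok
  c1: data parity 0, sent cp 1 → mismatch
  c2: data parity 0, sent cp 0 → ok
  c3: data parity 1, sent cp 1 → ok
  c4: data parity 1, sent cp 1 → ok
Exactly one row (r3) and one column (c1) fail → the flipped bit is at their intersection.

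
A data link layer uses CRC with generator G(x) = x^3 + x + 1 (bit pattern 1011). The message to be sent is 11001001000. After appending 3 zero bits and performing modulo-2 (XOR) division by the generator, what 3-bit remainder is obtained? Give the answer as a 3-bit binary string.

Append 3 zeros: 11001001000000. Divide by 1011 (XOR where the leading bit is 1):
  pos 0: 1100 XOR 1011 = 0111
  pos 1: 1111 XOR 1011 = 0100
  pos 2: 1000 XOR 1011 = 0011
  pos 4: 1101 XOR 1011 = 0110
  pos 5: 1100 XOR 1011 = 0111
  pos 6: 1110 XOR 1011 = 0101
  pos 7: 1010 XOR 1011 = 0001
  pos 10: 1000 XOR 1011 = 0011
Remainder (last 3 bits) = 011. This is the CRC / FCS.

011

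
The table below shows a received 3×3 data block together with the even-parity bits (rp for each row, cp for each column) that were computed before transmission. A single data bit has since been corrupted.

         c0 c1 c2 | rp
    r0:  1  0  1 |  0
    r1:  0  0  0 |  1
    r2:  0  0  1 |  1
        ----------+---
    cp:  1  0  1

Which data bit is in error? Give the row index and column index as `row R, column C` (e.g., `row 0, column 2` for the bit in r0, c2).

Recompute each row's even parity and compare to rp:
  r0: data parity 0, sent rp 0 → ok
  r1: data parity 0, sent rp 1 → mismatch
  r2: data parity 1, sent rp 1 → ok
Recompute each column's even parity and compare to cp:
  c0: data parity 1, sent cp 1 → ok
  c1: data parity 0, sent cp 0 → ok
  c2: data parity 0, sent cp 1 → mismatch
Exactly one row (r1) and one column (c2) fail → the flipped bit is at their intersection.

row 1, column 2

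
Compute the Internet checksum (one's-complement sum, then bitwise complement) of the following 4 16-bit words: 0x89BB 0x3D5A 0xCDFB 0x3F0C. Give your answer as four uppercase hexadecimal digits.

2BE2

One's-complement addition (fold any carry out of bit 15 back into bit 0):
  0x89BB + 0x3D5A = 0x0C715
  0xC715 + 0xCDFB = 0x19510 → wrap carry → 0x9511
  0x9511 + 0x3F0C = 0x0D41D
One's-complement sum = 0xD41D.
Checksum = ~0xD41D & 0xFFFF = 0x2BE2.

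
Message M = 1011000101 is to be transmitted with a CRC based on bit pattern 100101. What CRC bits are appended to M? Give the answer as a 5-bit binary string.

00101

Append 5 zeros: 101100010100000. Divide by 100101 (XOR where the leading bit is 1):
  pos 0: 101100 XOR 100101 = 001001
  pos 2: 100101 XOR 100101 = 000000
  pos 9: 100000 XOR 100101 = 000101
Remainder (last 5 bits) = 00101. This is the CRC / FCS.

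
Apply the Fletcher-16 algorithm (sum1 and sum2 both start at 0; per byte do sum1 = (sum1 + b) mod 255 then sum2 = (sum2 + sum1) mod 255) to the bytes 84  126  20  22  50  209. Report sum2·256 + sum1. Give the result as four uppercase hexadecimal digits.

Running sums (mod 255):
  after byte 0 (84): sum1=84, sum2=84
  after byte 1 (126): sum1=210, sum2=39
  after byte 2 (20): sum1=230, sum2=14
  after byte 3 (22): sum1=252, sum2=11
  after byte 4 (50): sum1=47, sum2=58
  after byte 5 (209): sum1=1, sum2=59
Checksum = sum2·256 + sum1 = 59·256 + 1 = 15105 = 0x3B01.

3B01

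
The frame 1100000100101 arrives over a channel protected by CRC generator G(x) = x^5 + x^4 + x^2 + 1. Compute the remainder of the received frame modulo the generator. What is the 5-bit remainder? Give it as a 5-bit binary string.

Modulo-2 division of 1100000100101 by 110101:
  pos 0: 110000 XOR 110101 = 000101
  pos 3: 101010 XOR 110101 = 011111
  pos 4: 111110 XOR 110101 = 001011
  pos 6: 101110 XOR 110101 = 011011
  pos 7: 110111 XOR 110101 = 000010
Remainder = 00010 (nonzero — an error is detected).

00010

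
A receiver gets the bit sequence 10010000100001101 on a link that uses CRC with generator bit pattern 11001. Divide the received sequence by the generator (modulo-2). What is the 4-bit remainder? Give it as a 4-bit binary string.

Modulo-2 division of 10010000100001101 by 11001:
  pos 0: 10010 XOR 11001 = 01011
  pos 1: 10110 XOR 11001 = 01111
  pos 2: 11110 XOR 11001 = 00111
  pos 4: 11101 XOR 11001 = 00100
  pos 6: 10000 XOR 11001 = 01001
  pos 7: 10010 XOR 11001 = 01011
  pos 8: 10110 XOR 11001 = 01111
  pos 9: 11111 XOR 11001 = 00110
  pos 11: 11010 XOR 11001 = 00011
Remainder = 0111 (nonzero — an error is detected).

0111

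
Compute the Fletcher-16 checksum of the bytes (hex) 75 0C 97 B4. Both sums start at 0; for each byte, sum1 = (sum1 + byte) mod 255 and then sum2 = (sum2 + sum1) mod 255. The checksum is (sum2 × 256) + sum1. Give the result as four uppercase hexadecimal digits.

DDCD

Running sums (mod 255):
  after byte 0 (75): sum1=117, sum2=117
  after byte 1 (0C): sum1=129, sum2=246
  after byte 2 (97): sum1=25, sum2=16
  after byte 3 (B4): sum1=205, sum2=221
Checksum = sum2·256 + sum1 = 221·256 + 205 = 56781 = 0xDDCD.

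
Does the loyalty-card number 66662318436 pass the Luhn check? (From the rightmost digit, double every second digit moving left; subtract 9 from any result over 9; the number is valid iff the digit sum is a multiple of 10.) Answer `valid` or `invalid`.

From the right, keep odd positions and double even positions (subtract 9 from any doubled value over 9):
  doubled (positions 2,4,...): 6 7 6 3 3 → sum 25
  kept (positions 1,3,...): 6 4 1 2 6 6 → sum 25
Total = 50.
50 mod 10 = 0, so the number is valid.

valid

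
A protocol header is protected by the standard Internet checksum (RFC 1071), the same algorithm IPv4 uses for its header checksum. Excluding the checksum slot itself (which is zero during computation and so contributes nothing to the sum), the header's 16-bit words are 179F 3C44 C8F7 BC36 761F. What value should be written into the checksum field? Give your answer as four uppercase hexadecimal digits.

B0CE

One's-complement addition (fold any carry out of bit 15 back into bit 0):
  0x179F + 0x3C44 = 0x053E3
  0x53E3 + 0xC8F7 = 0x11CDA → wrap carry → 0x1CDB
  0x1CDB + 0xBC36 = 0x0D911
  0xD911 + 0x761F = 0x14F30 → wrap carry → 0x4F31
One's-complement sum = 0x4F31.
Checksum = ~0x4F31 & 0xFFFF = 0xB0CE.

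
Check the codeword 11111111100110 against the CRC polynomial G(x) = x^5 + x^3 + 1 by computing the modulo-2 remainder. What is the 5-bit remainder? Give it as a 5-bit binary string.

Modulo-2 division of 11111111100110 by 101001:
  pos 0: 111111 XOR 101001 = 010110
  pos 1: 101101 XOR 101001 = 000100
  pos 4: 100110 XOR 101001 = 001111
  pos 6: 111101 XOR 101001 = 010100
  pos 7: 101001 XOR 101001 = 000000
Remainder = 00000 (zero — the frame passes the CRC check).

00000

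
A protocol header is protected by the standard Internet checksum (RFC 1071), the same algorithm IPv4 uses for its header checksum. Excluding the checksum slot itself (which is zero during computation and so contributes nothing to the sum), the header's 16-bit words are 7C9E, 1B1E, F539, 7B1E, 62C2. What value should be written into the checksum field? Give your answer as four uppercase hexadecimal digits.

One's-complement addition (fold any carry out of bit 15 back into bit 0):
  0x7C9E + 0x1B1E = 0x097BC
  0x97BC + 0xF539 = 0x18CF5 → wrap carry → 0x8CF6
  0x8CF6 + 0x7B1E = 0x10814 → wrap carry → 0x0815
  0x0815 + 0x62C2 = 0x06AD7
One's-complement sum = 0x6AD7.
Checksum = ~0x6AD7 & 0xFFFF = 0x9528.

9528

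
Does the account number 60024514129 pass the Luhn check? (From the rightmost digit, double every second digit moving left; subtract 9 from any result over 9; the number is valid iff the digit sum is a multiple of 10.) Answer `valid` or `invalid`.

From the right, keep odd positions and double even positions (subtract 9 from any doubled value over 9):
  doubled (positions 2,4,...): 4 8 1 4 0 → sum 17
  kept (positions 1,3,...): 9 1 1 4 0 6 → sum 21
Total = 38.
38 mod 10 = 8, so the number is invalid.

invalid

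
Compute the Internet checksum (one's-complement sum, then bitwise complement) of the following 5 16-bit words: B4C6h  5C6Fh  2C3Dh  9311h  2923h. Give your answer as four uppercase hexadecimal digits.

One's-complement addition (fold any carry out of bit 15 back into bit 0):
  0xB4C6 + 0x5C6F = 0x11135 → wrap carry → 0x1136
  0x1136 + 0x2C3D = 0x03D73
  0x3D73 + 0x9311 = 0x0D084
  0xD084 + 0x2923 = 0x0F9A7
One's-complement sum = 0xF9A7.
Checksum = ~0xF9A7 & 0xFFFF = 0x0658.

0658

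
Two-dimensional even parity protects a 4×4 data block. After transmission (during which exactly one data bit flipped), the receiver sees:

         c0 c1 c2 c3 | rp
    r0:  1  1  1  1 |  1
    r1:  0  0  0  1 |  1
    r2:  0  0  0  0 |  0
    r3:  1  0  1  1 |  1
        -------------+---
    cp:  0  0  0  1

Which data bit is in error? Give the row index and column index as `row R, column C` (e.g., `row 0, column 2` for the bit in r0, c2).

row 0, column 1

Recompute each row's even parity and compare to rp:
  r0: data parity 0, sent rp 1 → mismatch
  r1: data parity 1, sent rp 1 → ok
  r2: data parity 0, sent rp 0 → ok
  r3: data parity 1, sent rp 1 → ok
Recompute each column's even parity and compare to cp:
  c0: data parity 0, sent cp 0 → ok
  c1: data parity 1, sent cp 0 → mismatch
  c2: data parity 0, sent cp 0 → ok
  c3: data parity 1, sent cp 1 → ok
Exactly one row (r0) and one column (c1) fail → the flipped bit is at their intersection.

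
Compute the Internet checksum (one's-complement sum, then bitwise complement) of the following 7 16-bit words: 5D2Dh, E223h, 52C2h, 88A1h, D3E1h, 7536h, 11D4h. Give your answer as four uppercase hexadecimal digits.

One's-complement addition (fold any carry out of bit 15 back into bit 0):
  0x5D2D + 0xE223 = 0x13F50 → wrap carry → 0x3F51
  0x3F51 + 0x52C2 = 0x09213
  0x9213 + 0x88A1 = 0x11AB4 → wrap carry → 0x1AB5
  0x1AB5 + 0xD3E1 = 0x0EE96
  0xEE96 + 0x7536 = 0x163CC → wrap carry → 0x63CD
  0x63CD + 0x11D4 = 0x075A1
One's-complement sum = 0x75A1.
Checksum = ~0x75A1 & 0xFFFF = 0x8A5E.

8A5E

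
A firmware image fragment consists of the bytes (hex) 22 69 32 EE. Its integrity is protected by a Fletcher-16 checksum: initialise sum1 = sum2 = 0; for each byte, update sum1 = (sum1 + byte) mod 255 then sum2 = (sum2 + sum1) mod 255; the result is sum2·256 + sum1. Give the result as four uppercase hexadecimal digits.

Running sums (mod 255):
  after byte 0 (22): sum1=34, sum2=34
  after byte 1 (69): sum1=139, sum2=173
  after byte 2 (32): sum1=189, sum2=107
  after byte 3 (EE): sum1=172, sum2=24
Checksum = sum2·256 + sum1 = 24·256 + 172 = 6316 = 0x18AC.

18AC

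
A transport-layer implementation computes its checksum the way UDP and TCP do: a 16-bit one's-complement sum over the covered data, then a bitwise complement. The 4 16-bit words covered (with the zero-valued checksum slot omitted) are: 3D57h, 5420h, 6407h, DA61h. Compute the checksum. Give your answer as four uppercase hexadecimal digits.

301F

One's-complement addition (fold any carry out of bit 15 back into bit 0):
  0x3D57 + 0x5420 = 0x09177
  0x9177 + 0x6407 = 0x0F57E
  0xF57E + 0xDA61 = 0x1CFDF → wrap carry → 0xCFE0
One's-complement sum = 0xCFE0.
Checksum = ~0xCFE0 & 0xFFFF = 0x301F.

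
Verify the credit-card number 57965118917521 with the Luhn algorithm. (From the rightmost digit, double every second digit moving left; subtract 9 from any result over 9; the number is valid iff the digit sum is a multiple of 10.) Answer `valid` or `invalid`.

valid

From the right, keep odd positions and double even positions (subtract 9 from any doubled value over 9):
  doubled (positions 2,4,...): 4 5 9 2 1 9 1 → sum 31
  kept (positions 1,3,...): 1 5 1 8 1 6 7 → sum 29
Total = 60.
60 mod 10 = 0, so the number is valid.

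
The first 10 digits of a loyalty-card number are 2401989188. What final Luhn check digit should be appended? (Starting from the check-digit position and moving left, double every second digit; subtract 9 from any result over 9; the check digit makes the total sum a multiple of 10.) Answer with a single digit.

Partial digits right→left: 8 8 1 9 8 9 1 0 4 2
Double every second digit counting from the check-digit position (so the 1st, 3rd, 5th, ... of the partial from the right).
  doubled (with −9 where >9): 7 2 7 2 8 → sum 26
  kept as-is: 8 9 9 0 2 → sum 28
Total = 26 + 28 = 54.
Check digit = (10 − (54 mod 10)) mod 10 = 6.

6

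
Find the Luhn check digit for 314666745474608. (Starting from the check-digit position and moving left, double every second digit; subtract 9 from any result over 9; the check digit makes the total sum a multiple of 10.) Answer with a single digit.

7

Partial digits right→left: 8 0 6 4 7 4 5 4 7 6 6 6 4 1 3
Double every second digit counting from the check-digit position (so the 1st, 3rd, 5th, ... of the partial from the right).
  doubled (with −9 where >9): 7 3 5 1 5 3 8 6 → sum 38
  kept as-is: 0 4 4 4 6 6 1 → sum 25
Total = 38 + 25 = 63.
Check digit = (10 − (63 mod 10)) mod 10 = 7.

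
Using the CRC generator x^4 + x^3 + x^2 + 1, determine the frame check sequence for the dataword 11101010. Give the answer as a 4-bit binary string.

Append 4 zeros: 111010100000. Divide by 11101 (XOR where the leading bit is 1):
  pos 0: 11101 XOR 11101 = 00000
  pos 6: 10000 XOR 11101 = 01101
  pos 7: 11010 XOR 11101 = 00111
Remainder (last 4 bits) = 0111. This is the CRC / FCS.

0111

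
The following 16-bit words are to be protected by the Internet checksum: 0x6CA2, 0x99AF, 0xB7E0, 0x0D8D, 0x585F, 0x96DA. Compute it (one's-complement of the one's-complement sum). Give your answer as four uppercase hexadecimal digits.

4506

One's-complement addition (fold any carry out of bit 15 back into bit 0):
  0x6CA2 + 0x99AF = 0x10651 → wrap carry → 0x0652
  0x0652 + 0xB7E0 = 0x0BE32
  0xBE32 + 0x0D8D = 0x0CBBF
  0xCBBF + 0x585F = 0x1241E → wrap carry → 0x241F
  0x241F + 0x96DA = 0x0BAF9
One's-complement sum = 0xBAF9.
Checksum = ~0xBAF9 & 0xFFFF = 0x4506.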